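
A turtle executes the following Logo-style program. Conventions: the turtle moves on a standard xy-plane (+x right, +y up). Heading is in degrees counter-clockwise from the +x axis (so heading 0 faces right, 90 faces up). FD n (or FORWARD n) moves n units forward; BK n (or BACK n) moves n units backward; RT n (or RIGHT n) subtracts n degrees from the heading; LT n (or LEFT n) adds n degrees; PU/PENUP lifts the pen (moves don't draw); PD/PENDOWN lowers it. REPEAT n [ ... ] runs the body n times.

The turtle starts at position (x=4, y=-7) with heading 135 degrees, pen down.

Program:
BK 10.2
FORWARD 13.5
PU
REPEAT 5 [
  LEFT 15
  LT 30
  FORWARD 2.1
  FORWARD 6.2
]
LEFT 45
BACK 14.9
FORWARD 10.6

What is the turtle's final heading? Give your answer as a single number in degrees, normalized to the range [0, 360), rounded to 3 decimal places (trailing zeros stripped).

Executing turtle program step by step:
Start: pos=(4,-7), heading=135, pen down
BK 10.2: (4,-7) -> (11.212,-14.212) [heading=135, draw]
FD 13.5: (11.212,-14.212) -> (1.667,-4.667) [heading=135, draw]
PU: pen up
REPEAT 5 [
  -- iteration 1/5 --
  LT 15: heading 135 -> 150
  LT 30: heading 150 -> 180
  FD 2.1: (1.667,-4.667) -> (-0.433,-4.667) [heading=180, move]
  FD 6.2: (-0.433,-4.667) -> (-6.633,-4.667) [heading=180, move]
  -- iteration 2/5 --
  LT 15: heading 180 -> 195
  LT 30: heading 195 -> 225
  FD 2.1: (-6.633,-4.667) -> (-8.118,-6.151) [heading=225, move]
  FD 6.2: (-8.118,-6.151) -> (-12.502,-10.536) [heading=225, move]
  -- iteration 3/5 --
  LT 15: heading 225 -> 240
  LT 30: heading 240 -> 270
  FD 2.1: (-12.502,-10.536) -> (-12.502,-12.636) [heading=270, move]
  FD 6.2: (-12.502,-12.636) -> (-12.502,-18.836) [heading=270, move]
  -- iteration 4/5 --
  LT 15: heading 270 -> 285
  LT 30: heading 285 -> 315
  FD 2.1: (-12.502,-18.836) -> (-11.018,-20.32) [heading=315, move]
  FD 6.2: (-11.018,-20.32) -> (-6.633,-24.705) [heading=315, move]
  -- iteration 5/5 --
  LT 15: heading 315 -> 330
  LT 30: heading 330 -> 0
  FD 2.1: (-6.633,-24.705) -> (-4.533,-24.705) [heading=0, move]
  FD 6.2: (-4.533,-24.705) -> (1.667,-24.705) [heading=0, move]
]
LT 45: heading 0 -> 45
BK 14.9: (1.667,-24.705) -> (-8.869,-35.24) [heading=45, move]
FD 10.6: (-8.869,-35.24) -> (-1.374,-27.745) [heading=45, move]
Final: pos=(-1.374,-27.745), heading=45, 2 segment(s) drawn

Answer: 45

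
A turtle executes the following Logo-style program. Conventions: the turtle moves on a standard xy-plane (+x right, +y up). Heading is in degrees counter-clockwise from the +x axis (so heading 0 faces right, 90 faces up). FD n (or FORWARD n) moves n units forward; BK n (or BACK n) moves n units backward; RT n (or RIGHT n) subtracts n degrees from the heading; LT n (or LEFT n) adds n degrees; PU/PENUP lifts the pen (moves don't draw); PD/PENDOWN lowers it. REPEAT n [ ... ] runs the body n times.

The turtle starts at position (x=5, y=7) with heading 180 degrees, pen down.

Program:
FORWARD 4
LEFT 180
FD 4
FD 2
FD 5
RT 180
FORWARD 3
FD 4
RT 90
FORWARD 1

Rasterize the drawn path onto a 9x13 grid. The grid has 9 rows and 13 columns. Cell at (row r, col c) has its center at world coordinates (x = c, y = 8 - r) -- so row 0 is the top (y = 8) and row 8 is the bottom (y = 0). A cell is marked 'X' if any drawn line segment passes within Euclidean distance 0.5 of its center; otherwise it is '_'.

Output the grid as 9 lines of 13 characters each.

Answer: _____X_______
_XXXXXXXXXXXX
_____________
_____________
_____________
_____________
_____________
_____________
_____________

Derivation:
Segment 0: (5,7) -> (1,7)
Segment 1: (1,7) -> (5,7)
Segment 2: (5,7) -> (7,7)
Segment 3: (7,7) -> (12,7)
Segment 4: (12,7) -> (9,7)
Segment 5: (9,7) -> (5,7)
Segment 6: (5,7) -> (5,8)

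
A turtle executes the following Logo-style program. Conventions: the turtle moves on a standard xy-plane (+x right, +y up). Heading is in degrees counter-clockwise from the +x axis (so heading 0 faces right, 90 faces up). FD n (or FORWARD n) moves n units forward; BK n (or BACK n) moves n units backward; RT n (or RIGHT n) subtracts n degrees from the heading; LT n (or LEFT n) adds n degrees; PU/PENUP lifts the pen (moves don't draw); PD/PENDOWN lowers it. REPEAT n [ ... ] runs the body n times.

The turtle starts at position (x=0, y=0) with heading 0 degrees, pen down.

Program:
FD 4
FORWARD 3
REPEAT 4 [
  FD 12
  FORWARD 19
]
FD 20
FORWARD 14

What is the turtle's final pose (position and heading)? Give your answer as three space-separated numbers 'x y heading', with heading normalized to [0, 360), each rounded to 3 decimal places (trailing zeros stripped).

Executing turtle program step by step:
Start: pos=(0,0), heading=0, pen down
FD 4: (0,0) -> (4,0) [heading=0, draw]
FD 3: (4,0) -> (7,0) [heading=0, draw]
REPEAT 4 [
  -- iteration 1/4 --
  FD 12: (7,0) -> (19,0) [heading=0, draw]
  FD 19: (19,0) -> (38,0) [heading=0, draw]
  -- iteration 2/4 --
  FD 12: (38,0) -> (50,0) [heading=0, draw]
  FD 19: (50,0) -> (69,0) [heading=0, draw]
  -- iteration 3/4 --
  FD 12: (69,0) -> (81,0) [heading=0, draw]
  FD 19: (81,0) -> (100,0) [heading=0, draw]
  -- iteration 4/4 --
  FD 12: (100,0) -> (112,0) [heading=0, draw]
  FD 19: (112,0) -> (131,0) [heading=0, draw]
]
FD 20: (131,0) -> (151,0) [heading=0, draw]
FD 14: (151,0) -> (165,0) [heading=0, draw]
Final: pos=(165,0), heading=0, 12 segment(s) drawn

Answer: 165 0 0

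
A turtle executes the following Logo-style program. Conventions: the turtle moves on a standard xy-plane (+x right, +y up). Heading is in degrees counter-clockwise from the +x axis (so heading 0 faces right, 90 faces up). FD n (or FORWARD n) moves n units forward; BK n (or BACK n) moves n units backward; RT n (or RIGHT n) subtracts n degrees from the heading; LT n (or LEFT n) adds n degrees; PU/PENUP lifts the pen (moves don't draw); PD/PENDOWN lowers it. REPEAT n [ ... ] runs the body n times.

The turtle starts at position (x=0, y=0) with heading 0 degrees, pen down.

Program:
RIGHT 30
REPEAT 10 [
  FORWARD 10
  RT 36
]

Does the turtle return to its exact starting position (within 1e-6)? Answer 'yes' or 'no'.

Answer: yes

Derivation:
Executing turtle program step by step:
Start: pos=(0,0), heading=0, pen down
RT 30: heading 0 -> 330
REPEAT 10 [
  -- iteration 1/10 --
  FD 10: (0,0) -> (8.66,-5) [heading=330, draw]
  RT 36: heading 330 -> 294
  -- iteration 2/10 --
  FD 10: (8.66,-5) -> (12.728,-14.135) [heading=294, draw]
  RT 36: heading 294 -> 258
  -- iteration 3/10 --
  FD 10: (12.728,-14.135) -> (10.649,-23.917) [heading=258, draw]
  RT 36: heading 258 -> 222
  -- iteration 4/10 --
  FD 10: (10.649,-23.917) -> (3.217,-30.608) [heading=222, draw]
  RT 36: heading 222 -> 186
  -- iteration 5/10 --
  FD 10: (3.217,-30.608) -> (-6.728,-31.654) [heading=186, draw]
  RT 36: heading 186 -> 150
  -- iteration 6/10 --
  FD 10: (-6.728,-31.654) -> (-15.388,-26.654) [heading=150, draw]
  RT 36: heading 150 -> 114
  -- iteration 7/10 --
  FD 10: (-15.388,-26.654) -> (-19.456,-17.518) [heading=114, draw]
  RT 36: heading 114 -> 78
  -- iteration 8/10 --
  FD 10: (-19.456,-17.518) -> (-17.377,-7.737) [heading=78, draw]
  RT 36: heading 78 -> 42
  -- iteration 9/10 --
  FD 10: (-17.377,-7.737) -> (-9.945,-1.045) [heading=42, draw]
  RT 36: heading 42 -> 6
  -- iteration 10/10 --
  FD 10: (-9.945,-1.045) -> (0,0) [heading=6, draw]
  RT 36: heading 6 -> 330
]
Final: pos=(0,0), heading=330, 10 segment(s) drawn

Start position: (0, 0)
Final position: (0, 0)
Distance = 0; < 1e-6 -> CLOSED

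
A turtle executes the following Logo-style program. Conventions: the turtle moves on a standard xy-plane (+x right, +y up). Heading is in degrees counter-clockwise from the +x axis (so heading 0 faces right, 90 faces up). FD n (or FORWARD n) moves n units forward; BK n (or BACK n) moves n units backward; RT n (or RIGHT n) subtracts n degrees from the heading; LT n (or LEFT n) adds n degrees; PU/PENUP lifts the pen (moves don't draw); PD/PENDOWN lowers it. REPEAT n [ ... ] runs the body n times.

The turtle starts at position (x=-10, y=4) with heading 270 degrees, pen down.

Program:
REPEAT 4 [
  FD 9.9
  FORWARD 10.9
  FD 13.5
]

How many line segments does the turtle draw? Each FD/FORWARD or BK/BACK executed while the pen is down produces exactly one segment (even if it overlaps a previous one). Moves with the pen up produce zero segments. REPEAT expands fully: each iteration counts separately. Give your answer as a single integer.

Executing turtle program step by step:
Start: pos=(-10,4), heading=270, pen down
REPEAT 4 [
  -- iteration 1/4 --
  FD 9.9: (-10,4) -> (-10,-5.9) [heading=270, draw]
  FD 10.9: (-10,-5.9) -> (-10,-16.8) [heading=270, draw]
  FD 13.5: (-10,-16.8) -> (-10,-30.3) [heading=270, draw]
  -- iteration 2/4 --
  FD 9.9: (-10,-30.3) -> (-10,-40.2) [heading=270, draw]
  FD 10.9: (-10,-40.2) -> (-10,-51.1) [heading=270, draw]
  FD 13.5: (-10,-51.1) -> (-10,-64.6) [heading=270, draw]
  -- iteration 3/4 --
  FD 9.9: (-10,-64.6) -> (-10,-74.5) [heading=270, draw]
  FD 10.9: (-10,-74.5) -> (-10,-85.4) [heading=270, draw]
  FD 13.5: (-10,-85.4) -> (-10,-98.9) [heading=270, draw]
  -- iteration 4/4 --
  FD 9.9: (-10,-98.9) -> (-10,-108.8) [heading=270, draw]
  FD 10.9: (-10,-108.8) -> (-10,-119.7) [heading=270, draw]
  FD 13.5: (-10,-119.7) -> (-10,-133.2) [heading=270, draw]
]
Final: pos=(-10,-133.2), heading=270, 12 segment(s) drawn
Segments drawn: 12

Answer: 12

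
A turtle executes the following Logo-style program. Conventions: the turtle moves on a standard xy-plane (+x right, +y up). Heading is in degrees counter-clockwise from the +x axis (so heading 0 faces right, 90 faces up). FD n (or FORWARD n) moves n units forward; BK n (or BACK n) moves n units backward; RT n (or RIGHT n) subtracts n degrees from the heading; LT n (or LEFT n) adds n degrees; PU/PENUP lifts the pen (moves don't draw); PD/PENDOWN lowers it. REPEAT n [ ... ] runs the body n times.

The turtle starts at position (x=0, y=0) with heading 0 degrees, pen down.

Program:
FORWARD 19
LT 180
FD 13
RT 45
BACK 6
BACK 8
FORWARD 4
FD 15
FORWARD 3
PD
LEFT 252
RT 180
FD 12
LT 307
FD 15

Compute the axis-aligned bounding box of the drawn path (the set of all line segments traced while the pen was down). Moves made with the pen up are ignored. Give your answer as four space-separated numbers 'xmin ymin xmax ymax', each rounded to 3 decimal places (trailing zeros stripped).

Executing turtle program step by step:
Start: pos=(0,0), heading=0, pen down
FD 19: (0,0) -> (19,0) [heading=0, draw]
LT 180: heading 0 -> 180
FD 13: (19,0) -> (6,0) [heading=180, draw]
RT 45: heading 180 -> 135
BK 6: (6,0) -> (10.243,-4.243) [heading=135, draw]
BK 8: (10.243,-4.243) -> (15.899,-9.899) [heading=135, draw]
FD 4: (15.899,-9.899) -> (13.071,-7.071) [heading=135, draw]
FD 15: (13.071,-7.071) -> (2.464,3.536) [heading=135, draw]
FD 3: (2.464,3.536) -> (0.343,5.657) [heading=135, draw]
PD: pen down
LT 252: heading 135 -> 27
RT 180: heading 27 -> 207
FD 12: (0.343,5.657) -> (-10.349,0.209) [heading=207, draw]
LT 307: heading 207 -> 154
FD 15: (-10.349,0.209) -> (-23.831,6.785) [heading=154, draw]
Final: pos=(-23.831,6.785), heading=154, 9 segment(s) drawn

Segment endpoints: x in {-23.831, -10.349, 0, 0.343, 2.464, 6, 10.243, 13.071, 15.899, 19}, y in {-9.899, -7.071, -4.243, 0, 0, 0.209, 3.536, 5.657, 6.785}
xmin=-23.831, ymin=-9.899, xmax=19, ymax=6.785

Answer: -23.831 -9.899 19 6.785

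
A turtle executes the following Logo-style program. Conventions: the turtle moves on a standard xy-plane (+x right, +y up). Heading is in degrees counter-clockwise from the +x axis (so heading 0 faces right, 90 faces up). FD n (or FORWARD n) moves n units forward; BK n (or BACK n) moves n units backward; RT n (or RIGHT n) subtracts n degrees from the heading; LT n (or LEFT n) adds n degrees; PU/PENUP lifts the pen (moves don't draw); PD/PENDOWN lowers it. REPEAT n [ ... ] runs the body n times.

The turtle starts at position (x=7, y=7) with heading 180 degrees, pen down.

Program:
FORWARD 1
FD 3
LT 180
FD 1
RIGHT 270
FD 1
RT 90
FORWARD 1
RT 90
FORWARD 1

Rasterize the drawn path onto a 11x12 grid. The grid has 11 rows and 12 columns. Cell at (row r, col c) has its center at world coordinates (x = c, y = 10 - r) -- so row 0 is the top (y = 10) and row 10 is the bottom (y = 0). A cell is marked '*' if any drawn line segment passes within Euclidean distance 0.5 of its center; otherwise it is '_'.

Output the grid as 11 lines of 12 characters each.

Segment 0: (7,7) -> (6,7)
Segment 1: (6,7) -> (3,7)
Segment 2: (3,7) -> (4,7)
Segment 3: (4,7) -> (4,8)
Segment 4: (4,8) -> (5,8)
Segment 5: (5,8) -> (5,7)

Answer: ____________
____________
____**______
___*****____
____________
____________
____________
____________
____________
____________
____________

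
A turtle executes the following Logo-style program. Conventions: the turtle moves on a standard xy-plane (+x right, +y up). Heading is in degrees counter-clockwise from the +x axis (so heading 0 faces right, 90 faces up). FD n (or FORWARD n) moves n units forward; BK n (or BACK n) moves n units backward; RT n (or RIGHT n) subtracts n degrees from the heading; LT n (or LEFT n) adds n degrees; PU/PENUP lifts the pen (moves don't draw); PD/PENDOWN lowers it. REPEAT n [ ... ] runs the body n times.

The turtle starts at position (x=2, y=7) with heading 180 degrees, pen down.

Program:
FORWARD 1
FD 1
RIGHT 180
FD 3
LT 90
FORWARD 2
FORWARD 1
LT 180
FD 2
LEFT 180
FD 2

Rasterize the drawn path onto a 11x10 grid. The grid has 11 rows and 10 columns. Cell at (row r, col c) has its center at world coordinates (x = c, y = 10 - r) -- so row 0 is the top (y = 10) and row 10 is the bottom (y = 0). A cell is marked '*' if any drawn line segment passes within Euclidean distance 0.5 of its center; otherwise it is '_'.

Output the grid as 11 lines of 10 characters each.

Answer: ___*______
___*______
___*______
****______
__________
__________
__________
__________
__________
__________
__________

Derivation:
Segment 0: (2,7) -> (1,7)
Segment 1: (1,7) -> (0,7)
Segment 2: (0,7) -> (3,7)
Segment 3: (3,7) -> (3,9)
Segment 4: (3,9) -> (3,10)
Segment 5: (3,10) -> (3,8)
Segment 6: (3,8) -> (3,10)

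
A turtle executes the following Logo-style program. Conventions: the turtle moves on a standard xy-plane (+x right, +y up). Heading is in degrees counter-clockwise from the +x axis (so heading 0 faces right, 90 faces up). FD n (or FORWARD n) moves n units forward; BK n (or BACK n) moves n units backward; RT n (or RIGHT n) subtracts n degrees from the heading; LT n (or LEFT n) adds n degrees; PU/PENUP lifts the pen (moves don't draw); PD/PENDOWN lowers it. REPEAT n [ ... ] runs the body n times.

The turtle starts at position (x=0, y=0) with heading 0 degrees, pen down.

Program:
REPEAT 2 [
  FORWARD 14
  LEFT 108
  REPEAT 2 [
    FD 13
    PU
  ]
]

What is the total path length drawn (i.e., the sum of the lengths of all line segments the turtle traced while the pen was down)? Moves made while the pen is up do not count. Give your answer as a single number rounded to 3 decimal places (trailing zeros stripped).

Executing turtle program step by step:
Start: pos=(0,0), heading=0, pen down
REPEAT 2 [
  -- iteration 1/2 --
  FD 14: (0,0) -> (14,0) [heading=0, draw]
  LT 108: heading 0 -> 108
  REPEAT 2 [
    -- iteration 1/2 --
    FD 13: (14,0) -> (9.983,12.364) [heading=108, draw]
    PU: pen up
    -- iteration 2/2 --
    FD 13: (9.983,12.364) -> (5.966,24.727) [heading=108, move]
    PU: pen up
  ]
  -- iteration 2/2 --
  FD 14: (5.966,24.727) -> (1.639,38.042) [heading=108, move]
  LT 108: heading 108 -> 216
  REPEAT 2 [
    -- iteration 1/2 --
    FD 13: (1.639,38.042) -> (-8.878,30.401) [heading=216, move]
    PU: pen up
    -- iteration 2/2 --
    FD 13: (-8.878,30.401) -> (-19.395,22.76) [heading=216, move]
    PU: pen up
  ]
]
Final: pos=(-19.395,22.76), heading=216, 2 segment(s) drawn

Segment lengths:
  seg 1: (0,0) -> (14,0), length = 14
  seg 2: (14,0) -> (9.983,12.364), length = 13
Total = 27

Answer: 27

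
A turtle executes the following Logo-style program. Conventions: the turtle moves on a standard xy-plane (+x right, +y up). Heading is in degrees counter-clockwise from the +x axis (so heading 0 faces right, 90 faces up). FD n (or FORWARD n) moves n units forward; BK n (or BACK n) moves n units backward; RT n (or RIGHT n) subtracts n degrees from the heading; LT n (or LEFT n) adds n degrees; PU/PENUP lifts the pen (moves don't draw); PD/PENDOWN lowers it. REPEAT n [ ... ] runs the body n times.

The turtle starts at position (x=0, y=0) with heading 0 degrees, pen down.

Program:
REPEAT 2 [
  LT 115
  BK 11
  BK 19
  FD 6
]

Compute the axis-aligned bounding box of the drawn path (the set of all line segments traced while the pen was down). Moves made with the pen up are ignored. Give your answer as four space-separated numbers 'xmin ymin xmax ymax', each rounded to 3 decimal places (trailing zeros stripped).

Executing turtle program step by step:
Start: pos=(0,0), heading=0, pen down
REPEAT 2 [
  -- iteration 1/2 --
  LT 115: heading 0 -> 115
  BK 11: (0,0) -> (4.649,-9.969) [heading=115, draw]
  BK 19: (4.649,-9.969) -> (12.679,-27.189) [heading=115, draw]
  FD 6: (12.679,-27.189) -> (10.143,-21.751) [heading=115, draw]
  -- iteration 2/2 --
  LT 115: heading 115 -> 230
  BK 11: (10.143,-21.751) -> (17.214,-13.325) [heading=230, draw]
  BK 19: (17.214,-13.325) -> (29.426,1.23) [heading=230, draw]
  FD 6: (29.426,1.23) -> (25.57,-3.366) [heading=230, draw]
]
Final: pos=(25.57,-3.366), heading=230, 6 segment(s) drawn

Segment endpoints: x in {0, 4.649, 10.143, 12.679, 17.214, 25.57, 29.426}, y in {-27.189, -21.751, -13.325, -9.969, -3.366, 0, 1.23}
xmin=0, ymin=-27.189, xmax=29.426, ymax=1.23

Answer: 0 -27.189 29.426 1.23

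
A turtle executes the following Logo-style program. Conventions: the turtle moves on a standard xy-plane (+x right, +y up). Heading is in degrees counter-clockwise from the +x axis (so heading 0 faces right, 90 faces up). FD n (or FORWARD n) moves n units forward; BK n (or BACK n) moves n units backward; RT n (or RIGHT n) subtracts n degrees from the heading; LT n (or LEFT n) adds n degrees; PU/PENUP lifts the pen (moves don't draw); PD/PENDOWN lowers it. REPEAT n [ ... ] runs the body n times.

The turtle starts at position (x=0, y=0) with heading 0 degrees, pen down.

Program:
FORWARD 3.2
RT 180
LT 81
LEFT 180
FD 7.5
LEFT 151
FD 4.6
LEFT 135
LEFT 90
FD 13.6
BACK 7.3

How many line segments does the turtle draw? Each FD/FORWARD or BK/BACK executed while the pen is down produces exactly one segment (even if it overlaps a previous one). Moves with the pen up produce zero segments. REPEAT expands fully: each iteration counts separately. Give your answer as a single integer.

Answer: 5

Derivation:
Executing turtle program step by step:
Start: pos=(0,0), heading=0, pen down
FD 3.2: (0,0) -> (3.2,0) [heading=0, draw]
RT 180: heading 0 -> 180
LT 81: heading 180 -> 261
LT 180: heading 261 -> 81
FD 7.5: (3.2,0) -> (4.373,7.408) [heading=81, draw]
LT 151: heading 81 -> 232
FD 4.6: (4.373,7.408) -> (1.541,3.783) [heading=232, draw]
LT 135: heading 232 -> 7
LT 90: heading 7 -> 97
FD 13.6: (1.541,3.783) -> (-0.116,17.281) [heading=97, draw]
BK 7.3: (-0.116,17.281) -> (0.773,10.036) [heading=97, draw]
Final: pos=(0.773,10.036), heading=97, 5 segment(s) drawn
Segments drawn: 5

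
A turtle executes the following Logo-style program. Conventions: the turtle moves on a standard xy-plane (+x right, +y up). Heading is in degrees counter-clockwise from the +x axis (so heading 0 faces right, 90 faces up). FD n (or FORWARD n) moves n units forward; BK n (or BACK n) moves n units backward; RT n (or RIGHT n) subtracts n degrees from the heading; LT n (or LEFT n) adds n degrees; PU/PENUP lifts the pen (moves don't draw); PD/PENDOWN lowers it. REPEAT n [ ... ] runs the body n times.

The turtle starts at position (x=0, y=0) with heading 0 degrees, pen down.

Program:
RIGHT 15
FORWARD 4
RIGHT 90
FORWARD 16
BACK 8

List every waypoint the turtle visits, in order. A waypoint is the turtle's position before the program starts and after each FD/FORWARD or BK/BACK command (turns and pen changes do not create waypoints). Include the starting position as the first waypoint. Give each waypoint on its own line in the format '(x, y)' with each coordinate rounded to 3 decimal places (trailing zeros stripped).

Answer: (0, 0)
(3.864, -1.035)
(-0.277, -16.49)
(1.793, -8.763)

Derivation:
Executing turtle program step by step:
Start: pos=(0,0), heading=0, pen down
RT 15: heading 0 -> 345
FD 4: (0,0) -> (3.864,-1.035) [heading=345, draw]
RT 90: heading 345 -> 255
FD 16: (3.864,-1.035) -> (-0.277,-16.49) [heading=255, draw]
BK 8: (-0.277,-16.49) -> (1.793,-8.763) [heading=255, draw]
Final: pos=(1.793,-8.763), heading=255, 3 segment(s) drawn
Waypoints (4 total):
(0, 0)
(3.864, -1.035)
(-0.277, -16.49)
(1.793, -8.763)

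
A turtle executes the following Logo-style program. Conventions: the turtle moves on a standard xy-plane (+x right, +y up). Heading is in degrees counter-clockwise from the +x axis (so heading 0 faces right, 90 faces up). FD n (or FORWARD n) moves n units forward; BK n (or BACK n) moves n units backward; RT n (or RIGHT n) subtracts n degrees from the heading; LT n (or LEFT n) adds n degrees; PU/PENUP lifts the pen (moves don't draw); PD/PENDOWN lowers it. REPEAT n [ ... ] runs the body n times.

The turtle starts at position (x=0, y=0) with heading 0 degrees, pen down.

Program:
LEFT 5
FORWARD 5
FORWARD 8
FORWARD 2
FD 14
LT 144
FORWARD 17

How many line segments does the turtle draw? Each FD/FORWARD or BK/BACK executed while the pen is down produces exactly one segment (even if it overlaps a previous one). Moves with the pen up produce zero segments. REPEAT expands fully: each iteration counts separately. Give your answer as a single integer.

Executing turtle program step by step:
Start: pos=(0,0), heading=0, pen down
LT 5: heading 0 -> 5
FD 5: (0,0) -> (4.981,0.436) [heading=5, draw]
FD 8: (4.981,0.436) -> (12.951,1.133) [heading=5, draw]
FD 2: (12.951,1.133) -> (14.943,1.307) [heading=5, draw]
FD 14: (14.943,1.307) -> (28.89,2.528) [heading=5, draw]
LT 144: heading 5 -> 149
FD 17: (28.89,2.528) -> (14.318,11.283) [heading=149, draw]
Final: pos=(14.318,11.283), heading=149, 5 segment(s) drawn
Segments drawn: 5

Answer: 5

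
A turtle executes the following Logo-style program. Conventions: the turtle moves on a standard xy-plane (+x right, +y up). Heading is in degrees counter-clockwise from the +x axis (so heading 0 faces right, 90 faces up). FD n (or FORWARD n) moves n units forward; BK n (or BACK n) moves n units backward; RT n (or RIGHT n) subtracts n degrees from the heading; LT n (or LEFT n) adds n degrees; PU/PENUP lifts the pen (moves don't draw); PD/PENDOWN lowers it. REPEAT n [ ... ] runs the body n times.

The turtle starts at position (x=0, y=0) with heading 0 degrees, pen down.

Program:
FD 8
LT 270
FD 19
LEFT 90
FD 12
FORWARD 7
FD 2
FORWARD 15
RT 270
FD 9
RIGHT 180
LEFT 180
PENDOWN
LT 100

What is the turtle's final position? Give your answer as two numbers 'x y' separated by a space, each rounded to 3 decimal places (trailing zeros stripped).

Executing turtle program step by step:
Start: pos=(0,0), heading=0, pen down
FD 8: (0,0) -> (8,0) [heading=0, draw]
LT 270: heading 0 -> 270
FD 19: (8,0) -> (8,-19) [heading=270, draw]
LT 90: heading 270 -> 0
FD 12: (8,-19) -> (20,-19) [heading=0, draw]
FD 7: (20,-19) -> (27,-19) [heading=0, draw]
FD 2: (27,-19) -> (29,-19) [heading=0, draw]
FD 15: (29,-19) -> (44,-19) [heading=0, draw]
RT 270: heading 0 -> 90
FD 9: (44,-19) -> (44,-10) [heading=90, draw]
RT 180: heading 90 -> 270
LT 180: heading 270 -> 90
PD: pen down
LT 100: heading 90 -> 190
Final: pos=(44,-10), heading=190, 7 segment(s) drawn

Answer: 44 -10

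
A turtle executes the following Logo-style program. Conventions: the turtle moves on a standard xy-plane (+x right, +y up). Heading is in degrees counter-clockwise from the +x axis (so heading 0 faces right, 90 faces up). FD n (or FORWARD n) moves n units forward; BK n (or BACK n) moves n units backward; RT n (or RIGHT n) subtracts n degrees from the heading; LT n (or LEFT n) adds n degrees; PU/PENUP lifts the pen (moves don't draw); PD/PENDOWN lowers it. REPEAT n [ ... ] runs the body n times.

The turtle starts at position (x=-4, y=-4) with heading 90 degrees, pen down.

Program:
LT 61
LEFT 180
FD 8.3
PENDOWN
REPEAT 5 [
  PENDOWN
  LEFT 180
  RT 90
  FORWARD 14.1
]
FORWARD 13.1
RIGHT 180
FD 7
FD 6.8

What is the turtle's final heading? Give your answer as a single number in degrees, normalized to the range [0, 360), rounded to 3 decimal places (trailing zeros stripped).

Answer: 241

Derivation:
Executing turtle program step by step:
Start: pos=(-4,-4), heading=90, pen down
LT 61: heading 90 -> 151
LT 180: heading 151 -> 331
FD 8.3: (-4,-4) -> (3.259,-8.024) [heading=331, draw]
PD: pen down
REPEAT 5 [
  -- iteration 1/5 --
  PD: pen down
  LT 180: heading 331 -> 151
  RT 90: heading 151 -> 61
  FD 14.1: (3.259,-8.024) -> (10.095,4.308) [heading=61, draw]
  -- iteration 2/5 --
  PD: pen down
  LT 180: heading 61 -> 241
  RT 90: heading 241 -> 151
  FD 14.1: (10.095,4.308) -> (-2.237,11.144) [heading=151, draw]
  -- iteration 3/5 --
  PD: pen down
  LT 180: heading 151 -> 331
  RT 90: heading 331 -> 241
  FD 14.1: (-2.237,11.144) -> (-9.073,-1.188) [heading=241, draw]
  -- iteration 4/5 --
  PD: pen down
  LT 180: heading 241 -> 61
  RT 90: heading 61 -> 331
  FD 14.1: (-9.073,-1.188) -> (3.259,-8.024) [heading=331, draw]
  -- iteration 5/5 --
  PD: pen down
  LT 180: heading 331 -> 151
  RT 90: heading 151 -> 61
  FD 14.1: (3.259,-8.024) -> (10.095,4.308) [heading=61, draw]
]
FD 13.1: (10.095,4.308) -> (16.446,15.766) [heading=61, draw]
RT 180: heading 61 -> 241
FD 7: (16.446,15.766) -> (13.052,9.643) [heading=241, draw]
FD 6.8: (13.052,9.643) -> (9.756,3.696) [heading=241, draw]
Final: pos=(9.756,3.696), heading=241, 9 segment(s) drawn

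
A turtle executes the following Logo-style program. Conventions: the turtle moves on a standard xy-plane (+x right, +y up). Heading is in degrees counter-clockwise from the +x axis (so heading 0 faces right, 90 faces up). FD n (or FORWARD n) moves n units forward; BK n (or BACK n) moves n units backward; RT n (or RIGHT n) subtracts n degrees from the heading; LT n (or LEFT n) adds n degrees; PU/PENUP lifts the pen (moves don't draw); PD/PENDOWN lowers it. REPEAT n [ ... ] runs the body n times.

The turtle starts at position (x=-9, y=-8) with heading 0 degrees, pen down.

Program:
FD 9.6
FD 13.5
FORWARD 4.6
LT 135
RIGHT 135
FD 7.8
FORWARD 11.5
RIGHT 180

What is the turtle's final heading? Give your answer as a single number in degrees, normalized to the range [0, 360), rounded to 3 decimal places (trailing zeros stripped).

Executing turtle program step by step:
Start: pos=(-9,-8), heading=0, pen down
FD 9.6: (-9,-8) -> (0.6,-8) [heading=0, draw]
FD 13.5: (0.6,-8) -> (14.1,-8) [heading=0, draw]
FD 4.6: (14.1,-8) -> (18.7,-8) [heading=0, draw]
LT 135: heading 0 -> 135
RT 135: heading 135 -> 0
FD 7.8: (18.7,-8) -> (26.5,-8) [heading=0, draw]
FD 11.5: (26.5,-8) -> (38,-8) [heading=0, draw]
RT 180: heading 0 -> 180
Final: pos=(38,-8), heading=180, 5 segment(s) drawn

Answer: 180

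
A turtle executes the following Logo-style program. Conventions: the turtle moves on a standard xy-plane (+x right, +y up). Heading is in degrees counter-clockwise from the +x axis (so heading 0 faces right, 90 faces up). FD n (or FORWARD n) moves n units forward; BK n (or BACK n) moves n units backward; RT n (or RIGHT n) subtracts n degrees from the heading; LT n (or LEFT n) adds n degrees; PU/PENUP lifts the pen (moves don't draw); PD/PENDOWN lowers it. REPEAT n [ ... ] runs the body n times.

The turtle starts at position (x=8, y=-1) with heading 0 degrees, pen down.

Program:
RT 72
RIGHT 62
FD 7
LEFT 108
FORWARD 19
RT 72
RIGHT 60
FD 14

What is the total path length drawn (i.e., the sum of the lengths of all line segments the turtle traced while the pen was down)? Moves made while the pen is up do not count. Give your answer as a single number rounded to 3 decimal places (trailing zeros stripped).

Answer: 40

Derivation:
Executing turtle program step by step:
Start: pos=(8,-1), heading=0, pen down
RT 72: heading 0 -> 288
RT 62: heading 288 -> 226
FD 7: (8,-1) -> (3.137,-6.035) [heading=226, draw]
LT 108: heading 226 -> 334
FD 19: (3.137,-6.035) -> (20.214,-14.364) [heading=334, draw]
RT 72: heading 334 -> 262
RT 60: heading 262 -> 202
FD 14: (20.214,-14.364) -> (7.234,-19.609) [heading=202, draw]
Final: pos=(7.234,-19.609), heading=202, 3 segment(s) drawn

Segment lengths:
  seg 1: (8,-1) -> (3.137,-6.035), length = 7
  seg 2: (3.137,-6.035) -> (20.214,-14.364), length = 19
  seg 3: (20.214,-14.364) -> (7.234,-19.609), length = 14
Total = 40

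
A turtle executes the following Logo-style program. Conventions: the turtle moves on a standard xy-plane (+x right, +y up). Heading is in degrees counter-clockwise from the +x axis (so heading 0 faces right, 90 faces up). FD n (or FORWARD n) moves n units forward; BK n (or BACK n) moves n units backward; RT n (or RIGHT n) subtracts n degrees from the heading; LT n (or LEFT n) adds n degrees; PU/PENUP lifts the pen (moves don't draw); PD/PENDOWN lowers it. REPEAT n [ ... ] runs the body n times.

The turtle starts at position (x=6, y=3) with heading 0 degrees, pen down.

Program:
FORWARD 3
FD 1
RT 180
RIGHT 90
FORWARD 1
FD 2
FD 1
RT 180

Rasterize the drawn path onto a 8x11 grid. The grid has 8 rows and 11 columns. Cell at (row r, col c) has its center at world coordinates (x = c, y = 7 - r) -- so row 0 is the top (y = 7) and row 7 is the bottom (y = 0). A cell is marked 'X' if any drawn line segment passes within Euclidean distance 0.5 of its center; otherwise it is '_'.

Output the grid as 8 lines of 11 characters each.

Answer: __________X
__________X
__________X
__________X
______XXXXX
___________
___________
___________

Derivation:
Segment 0: (6,3) -> (9,3)
Segment 1: (9,3) -> (10,3)
Segment 2: (10,3) -> (10,4)
Segment 3: (10,4) -> (10,6)
Segment 4: (10,6) -> (10,7)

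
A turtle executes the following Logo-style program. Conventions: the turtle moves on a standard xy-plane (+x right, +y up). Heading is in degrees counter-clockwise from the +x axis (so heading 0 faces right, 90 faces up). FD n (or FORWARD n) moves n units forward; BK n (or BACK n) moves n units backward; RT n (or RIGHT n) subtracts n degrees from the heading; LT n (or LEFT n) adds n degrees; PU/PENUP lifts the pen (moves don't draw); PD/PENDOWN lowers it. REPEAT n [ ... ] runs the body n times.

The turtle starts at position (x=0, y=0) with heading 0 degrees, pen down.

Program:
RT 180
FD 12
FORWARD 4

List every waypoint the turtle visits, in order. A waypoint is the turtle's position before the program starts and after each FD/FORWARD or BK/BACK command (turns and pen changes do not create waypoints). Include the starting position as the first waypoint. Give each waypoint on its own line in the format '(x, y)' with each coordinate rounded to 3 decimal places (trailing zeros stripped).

Answer: (0, 0)
(-12, 0)
(-16, 0)

Derivation:
Executing turtle program step by step:
Start: pos=(0,0), heading=0, pen down
RT 180: heading 0 -> 180
FD 12: (0,0) -> (-12,0) [heading=180, draw]
FD 4: (-12,0) -> (-16,0) [heading=180, draw]
Final: pos=(-16,0), heading=180, 2 segment(s) drawn
Waypoints (3 total):
(0, 0)
(-12, 0)
(-16, 0)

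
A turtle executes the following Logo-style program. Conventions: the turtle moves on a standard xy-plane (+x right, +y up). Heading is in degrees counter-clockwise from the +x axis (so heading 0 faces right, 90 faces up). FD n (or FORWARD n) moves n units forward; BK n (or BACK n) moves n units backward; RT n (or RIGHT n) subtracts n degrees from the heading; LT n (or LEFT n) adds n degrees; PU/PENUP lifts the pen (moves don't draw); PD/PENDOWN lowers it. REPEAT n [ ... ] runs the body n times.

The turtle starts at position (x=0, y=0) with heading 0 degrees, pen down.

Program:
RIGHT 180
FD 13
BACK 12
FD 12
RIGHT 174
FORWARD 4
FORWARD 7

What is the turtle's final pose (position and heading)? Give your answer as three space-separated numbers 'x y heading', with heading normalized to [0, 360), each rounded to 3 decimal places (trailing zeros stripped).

Executing turtle program step by step:
Start: pos=(0,0), heading=0, pen down
RT 180: heading 0 -> 180
FD 13: (0,0) -> (-13,0) [heading=180, draw]
BK 12: (-13,0) -> (-1,0) [heading=180, draw]
FD 12: (-1,0) -> (-13,0) [heading=180, draw]
RT 174: heading 180 -> 6
FD 4: (-13,0) -> (-9.022,0.418) [heading=6, draw]
FD 7: (-9.022,0.418) -> (-2.06,1.15) [heading=6, draw]
Final: pos=(-2.06,1.15), heading=6, 5 segment(s) drawn

Answer: -2.06 1.15 6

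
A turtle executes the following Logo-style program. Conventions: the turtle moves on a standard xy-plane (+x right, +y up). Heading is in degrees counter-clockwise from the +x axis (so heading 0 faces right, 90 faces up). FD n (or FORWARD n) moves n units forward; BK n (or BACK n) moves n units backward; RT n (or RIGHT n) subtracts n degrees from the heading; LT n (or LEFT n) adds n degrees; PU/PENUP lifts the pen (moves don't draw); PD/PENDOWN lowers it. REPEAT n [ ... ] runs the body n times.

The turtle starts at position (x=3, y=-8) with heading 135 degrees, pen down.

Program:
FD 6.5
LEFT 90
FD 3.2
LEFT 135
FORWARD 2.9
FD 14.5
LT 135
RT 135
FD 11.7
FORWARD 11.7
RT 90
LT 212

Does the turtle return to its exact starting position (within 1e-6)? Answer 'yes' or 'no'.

Executing turtle program step by step:
Start: pos=(3,-8), heading=135, pen down
FD 6.5: (3,-8) -> (-1.596,-3.404) [heading=135, draw]
LT 90: heading 135 -> 225
FD 3.2: (-1.596,-3.404) -> (-3.859,-5.667) [heading=225, draw]
LT 135: heading 225 -> 0
FD 2.9: (-3.859,-5.667) -> (-0.959,-5.667) [heading=0, draw]
FD 14.5: (-0.959,-5.667) -> (13.541,-5.667) [heading=0, draw]
LT 135: heading 0 -> 135
RT 135: heading 135 -> 0
FD 11.7: (13.541,-5.667) -> (25.241,-5.667) [heading=0, draw]
FD 11.7: (25.241,-5.667) -> (36.941,-5.667) [heading=0, draw]
RT 90: heading 0 -> 270
LT 212: heading 270 -> 122
Final: pos=(36.941,-5.667), heading=122, 6 segment(s) drawn

Start position: (3, -8)
Final position: (36.941, -5.667)
Distance = 34.021; >= 1e-6 -> NOT closed

Answer: no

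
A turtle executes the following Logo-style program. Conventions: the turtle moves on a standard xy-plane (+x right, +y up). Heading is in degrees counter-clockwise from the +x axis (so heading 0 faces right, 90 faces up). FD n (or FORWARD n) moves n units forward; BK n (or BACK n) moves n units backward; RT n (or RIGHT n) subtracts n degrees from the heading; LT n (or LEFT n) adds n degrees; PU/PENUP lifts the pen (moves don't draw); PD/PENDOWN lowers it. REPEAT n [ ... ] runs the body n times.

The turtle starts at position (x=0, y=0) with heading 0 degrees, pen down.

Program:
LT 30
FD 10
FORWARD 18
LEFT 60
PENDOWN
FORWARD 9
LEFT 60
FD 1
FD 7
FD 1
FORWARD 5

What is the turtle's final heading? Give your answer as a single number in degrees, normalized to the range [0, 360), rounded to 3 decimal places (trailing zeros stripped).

Answer: 150

Derivation:
Executing turtle program step by step:
Start: pos=(0,0), heading=0, pen down
LT 30: heading 0 -> 30
FD 10: (0,0) -> (8.66,5) [heading=30, draw]
FD 18: (8.66,5) -> (24.249,14) [heading=30, draw]
LT 60: heading 30 -> 90
PD: pen down
FD 9: (24.249,14) -> (24.249,23) [heading=90, draw]
LT 60: heading 90 -> 150
FD 1: (24.249,23) -> (23.383,23.5) [heading=150, draw]
FD 7: (23.383,23.5) -> (17.321,27) [heading=150, draw]
FD 1: (17.321,27) -> (16.454,27.5) [heading=150, draw]
FD 5: (16.454,27.5) -> (12.124,30) [heading=150, draw]
Final: pos=(12.124,30), heading=150, 7 segment(s) drawn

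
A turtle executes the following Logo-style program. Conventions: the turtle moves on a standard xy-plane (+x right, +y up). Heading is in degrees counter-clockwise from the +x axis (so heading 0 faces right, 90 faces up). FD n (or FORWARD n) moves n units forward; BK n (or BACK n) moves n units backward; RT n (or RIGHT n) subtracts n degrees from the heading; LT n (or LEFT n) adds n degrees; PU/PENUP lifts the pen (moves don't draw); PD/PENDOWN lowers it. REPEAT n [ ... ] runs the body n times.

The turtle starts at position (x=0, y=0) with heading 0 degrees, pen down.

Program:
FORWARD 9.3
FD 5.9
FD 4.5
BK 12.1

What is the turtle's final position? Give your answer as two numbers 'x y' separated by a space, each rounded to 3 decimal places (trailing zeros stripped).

Answer: 7.6 0

Derivation:
Executing turtle program step by step:
Start: pos=(0,0), heading=0, pen down
FD 9.3: (0,0) -> (9.3,0) [heading=0, draw]
FD 5.9: (9.3,0) -> (15.2,0) [heading=0, draw]
FD 4.5: (15.2,0) -> (19.7,0) [heading=0, draw]
BK 12.1: (19.7,0) -> (7.6,0) [heading=0, draw]
Final: pos=(7.6,0), heading=0, 4 segment(s) drawn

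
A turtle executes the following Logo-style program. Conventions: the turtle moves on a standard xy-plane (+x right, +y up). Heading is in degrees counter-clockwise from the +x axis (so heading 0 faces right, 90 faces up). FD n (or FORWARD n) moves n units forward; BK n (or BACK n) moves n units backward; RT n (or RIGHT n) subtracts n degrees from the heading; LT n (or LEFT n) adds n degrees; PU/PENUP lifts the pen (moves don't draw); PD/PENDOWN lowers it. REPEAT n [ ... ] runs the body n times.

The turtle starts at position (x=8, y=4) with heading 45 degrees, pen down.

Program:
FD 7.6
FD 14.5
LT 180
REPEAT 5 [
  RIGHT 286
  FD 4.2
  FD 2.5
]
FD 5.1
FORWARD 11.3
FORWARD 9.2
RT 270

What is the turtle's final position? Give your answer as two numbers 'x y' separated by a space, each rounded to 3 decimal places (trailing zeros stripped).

Answer: 8.893 -2.312

Derivation:
Executing turtle program step by step:
Start: pos=(8,4), heading=45, pen down
FD 7.6: (8,4) -> (13.374,9.374) [heading=45, draw]
FD 14.5: (13.374,9.374) -> (23.627,19.627) [heading=45, draw]
LT 180: heading 45 -> 225
REPEAT 5 [
  -- iteration 1/5 --
  RT 286: heading 225 -> 299
  FD 4.2: (23.627,19.627) -> (25.663,15.954) [heading=299, draw]
  FD 2.5: (25.663,15.954) -> (26.875,13.767) [heading=299, draw]
  -- iteration 2/5 --
  RT 286: heading 299 -> 13
  FD 4.2: (26.875,13.767) -> (30.968,14.712) [heading=13, draw]
  FD 2.5: (30.968,14.712) -> (33.404,15.274) [heading=13, draw]
  -- iteration 3/5 --
  RT 286: heading 13 -> 87
  FD 4.2: (33.404,15.274) -> (33.623,19.469) [heading=87, draw]
  FD 2.5: (33.623,19.469) -> (33.754,21.965) [heading=87, draw]
  -- iteration 4/5 --
  RT 286: heading 87 -> 161
  FD 4.2: (33.754,21.965) -> (29.783,23.332) [heading=161, draw]
  FD 2.5: (29.783,23.332) -> (27.419,24.146) [heading=161, draw]
  -- iteration 5/5 --
  RT 286: heading 161 -> 235
  FD 4.2: (27.419,24.146) -> (25.01,20.706) [heading=235, draw]
  FD 2.5: (25.01,20.706) -> (23.576,18.658) [heading=235, draw]
]
FD 5.1: (23.576,18.658) -> (20.651,14.48) [heading=235, draw]
FD 11.3: (20.651,14.48) -> (14.17,5.224) [heading=235, draw]
FD 9.2: (14.17,5.224) -> (8.893,-2.312) [heading=235, draw]
RT 270: heading 235 -> 325
Final: pos=(8.893,-2.312), heading=325, 15 segment(s) drawn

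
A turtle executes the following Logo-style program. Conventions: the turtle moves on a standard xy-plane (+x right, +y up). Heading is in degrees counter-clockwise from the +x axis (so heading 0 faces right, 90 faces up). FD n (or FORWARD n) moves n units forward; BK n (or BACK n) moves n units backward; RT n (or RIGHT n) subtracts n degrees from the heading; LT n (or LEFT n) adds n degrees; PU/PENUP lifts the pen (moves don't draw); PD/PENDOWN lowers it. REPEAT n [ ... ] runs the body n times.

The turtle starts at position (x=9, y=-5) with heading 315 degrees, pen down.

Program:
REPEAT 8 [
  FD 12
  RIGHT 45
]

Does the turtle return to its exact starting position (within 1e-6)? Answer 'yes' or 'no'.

Executing turtle program step by step:
Start: pos=(9,-5), heading=315, pen down
REPEAT 8 [
  -- iteration 1/8 --
  FD 12: (9,-5) -> (17.485,-13.485) [heading=315, draw]
  RT 45: heading 315 -> 270
  -- iteration 2/8 --
  FD 12: (17.485,-13.485) -> (17.485,-25.485) [heading=270, draw]
  RT 45: heading 270 -> 225
  -- iteration 3/8 --
  FD 12: (17.485,-25.485) -> (9,-33.971) [heading=225, draw]
  RT 45: heading 225 -> 180
  -- iteration 4/8 --
  FD 12: (9,-33.971) -> (-3,-33.971) [heading=180, draw]
  RT 45: heading 180 -> 135
  -- iteration 5/8 --
  FD 12: (-3,-33.971) -> (-11.485,-25.485) [heading=135, draw]
  RT 45: heading 135 -> 90
  -- iteration 6/8 --
  FD 12: (-11.485,-25.485) -> (-11.485,-13.485) [heading=90, draw]
  RT 45: heading 90 -> 45
  -- iteration 7/8 --
  FD 12: (-11.485,-13.485) -> (-3,-5) [heading=45, draw]
  RT 45: heading 45 -> 0
  -- iteration 8/8 --
  FD 12: (-3,-5) -> (9,-5) [heading=0, draw]
  RT 45: heading 0 -> 315
]
Final: pos=(9,-5), heading=315, 8 segment(s) drawn

Start position: (9, -5)
Final position: (9, -5)
Distance = 0; < 1e-6 -> CLOSED

Answer: yes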